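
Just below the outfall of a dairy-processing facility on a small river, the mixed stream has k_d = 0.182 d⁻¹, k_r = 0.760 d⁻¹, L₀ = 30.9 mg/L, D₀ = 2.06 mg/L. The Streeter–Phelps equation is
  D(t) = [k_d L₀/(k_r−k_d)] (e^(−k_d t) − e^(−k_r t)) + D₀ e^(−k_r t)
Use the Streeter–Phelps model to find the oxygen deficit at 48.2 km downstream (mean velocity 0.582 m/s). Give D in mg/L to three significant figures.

D ≈ 4.47 mg/L

Travel time t = x/v = 48.2 km / (0.582 m/s) = 48200 m / 0.582 m/s = 82820 s = 0.9585 d.
k_d L₀/(k_r−k_d) = 0.182×30.9/(0.760−0.182) = 5.624/0.5780 = 9.730 mg/L.
e^(−k_d t) = e^(−0.182×0.9585) = 0.8399; e^(−k_r t) = e^(−0.760×0.9585) = 0.4826.
D = 9.730 × (0.8399 − 0.4826) + 2.06 × 0.4826 = 3.476 + 0.9942 = 4.470 mg/L.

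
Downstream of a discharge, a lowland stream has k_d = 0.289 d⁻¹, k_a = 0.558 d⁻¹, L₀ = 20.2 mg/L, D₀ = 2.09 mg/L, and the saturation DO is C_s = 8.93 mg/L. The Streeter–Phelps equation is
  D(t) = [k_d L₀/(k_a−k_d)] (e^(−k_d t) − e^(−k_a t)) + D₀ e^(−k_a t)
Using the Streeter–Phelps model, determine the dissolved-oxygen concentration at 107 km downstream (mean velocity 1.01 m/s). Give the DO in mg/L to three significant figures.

Travel time t = x/v = 107 km / (1.01 m/s) = 107000 m / 1.01 m/s = 105900 s = 1.226 d.
k_d L₀/(k_a−k_d) = 0.289×20.2/(0.558−0.289) = 5.838/0.2690 = 21.70 mg/L.
e^(−k_d t) = e^(−0.289×1.226) = 0.7016; e^(−k_a t) = e^(−0.558×1.226) = 0.5045.
D = 21.70 × (0.7016 − 0.5045) + 2.09 × 0.5045 = 4.278 + 1.054 = 5.332 mg/L.
DO = C_s − D = 8.93 − 5.332 = 3.598 mg/L.

DO ≈ 3.60 mg/L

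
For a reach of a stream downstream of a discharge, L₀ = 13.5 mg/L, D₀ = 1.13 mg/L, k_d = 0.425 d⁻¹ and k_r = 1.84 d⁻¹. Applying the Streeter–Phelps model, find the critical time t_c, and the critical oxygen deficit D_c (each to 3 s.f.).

With k_r/k_d = 4.329 and 1 − D₀(k_r−k_d)/(k_d L₀) = 0.7213,
t_c = ln(4.329 × 0.7213) / (1.84 − 0.425) = ln(3.123) / 1.415 = 1.139/1.415 = 0.8048 d.
L(t_c) = L₀ e^(−k_d t_c) = 13.5 × 0.7103 = 9.589 mg/L, and at the critical point k_r D_c = k_d L, so D_c = (0.425/1.84) × 9.589 = 2.215 mg/L.

t_c ≈ 0.805 d; D_c ≈ 2.21 mg/L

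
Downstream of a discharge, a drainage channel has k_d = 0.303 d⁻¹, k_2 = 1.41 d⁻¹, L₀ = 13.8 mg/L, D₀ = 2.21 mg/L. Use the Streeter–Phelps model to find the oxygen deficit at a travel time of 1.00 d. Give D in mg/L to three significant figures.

k_d L₀/(k_2−k_d) = 0.303×13.8/(1.41−0.303) = 4.181/1.107 = 3.777 mg/L.
e^(−k_d t) = e^(−0.303×1.000) = 0.7386; e^(−k_2 t) = e^(−1.41×1.000) = 0.2441.
D = 3.777 × (0.7386 − 0.2441) + 2.21 × 0.2441 = 1.868 + 0.5396 = 2.407 mg/L.

D ≈ 2.41 mg/L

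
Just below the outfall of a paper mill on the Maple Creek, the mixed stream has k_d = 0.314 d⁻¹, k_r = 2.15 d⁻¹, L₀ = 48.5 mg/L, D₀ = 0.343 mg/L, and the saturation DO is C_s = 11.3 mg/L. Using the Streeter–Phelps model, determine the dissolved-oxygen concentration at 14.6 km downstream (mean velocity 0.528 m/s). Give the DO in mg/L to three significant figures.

Travel time t = x/v = 14.6 km / (0.528 m/s) = 14600 m / 0.528 m/s = 27650 s = 0.3200 d.
k_d L₀/(k_r−k_d) = 0.314×48.5/(2.15−0.314) = 15.23/1.836 = 8.295 mg/L.
e^(−k_d t) = e^(−0.314×0.3200) = 0.9044; e^(−k_r t) = e^(−2.15×0.3200) = 0.5025.
D = 8.295 × (0.9044 − 0.5025) + 0.343 × 0.5025 = 3.333 + 0.1724 = 3.506 mg/L.
DO = C_s − D = 11.3 − 3.506 = 7.794 mg/L.

DO ≈ 7.79 mg/L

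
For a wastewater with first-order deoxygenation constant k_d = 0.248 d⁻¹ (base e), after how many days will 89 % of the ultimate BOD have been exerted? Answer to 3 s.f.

y/L₀ = 1 − e^(−k_d t) = 0.89 ⇒ e^(−k_d t) = 0.110
t = −ln(0.110) / 0.248 = 2.207 / 0.248 = 8.900 d.

t ≈ 8.90 d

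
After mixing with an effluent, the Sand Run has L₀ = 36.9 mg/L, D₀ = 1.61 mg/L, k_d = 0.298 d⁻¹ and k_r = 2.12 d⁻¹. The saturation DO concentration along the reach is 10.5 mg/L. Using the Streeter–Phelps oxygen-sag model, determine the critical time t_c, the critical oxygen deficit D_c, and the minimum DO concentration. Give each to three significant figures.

t_c ≈ 0.907 d; D_c ≈ 3.96 mg/L; min DO ≈ 6.54 mg/L

At the critical point dD/dt = 0, so k_d L₀ e^(−k_d t) = k_r D. Substituting D(t) from the Streeter–Phelps equation and solving for t gives
t_c = ln[(k_r/k_d)(1 − D₀(k_r−k_d)/(k_d L₀))] / (k_r−k_d).
Here k_r−k_d = 1.822 d⁻¹ and 1 − D₀(k_r−k_d)/(k_d L₀) = 1 − 1.61×1.822/(0.298×36.9) = 0.7332, so
t_c = ln(7.114 × 0.7332) / 1.822 = 1.652 / 1.822 = 0.9066 d.
D_c = (k_d/k_r) L₀ e^(−k_d t_c) = (0.298/2.12) × 36.9 × e^(−0.298×0.9066) = 0.1406 × 36.9 × 0.7633 = 3.959 mg/L.
Minimum DO = C_s − D_c = 10.5 − 3.959 = 6.541 mg/L.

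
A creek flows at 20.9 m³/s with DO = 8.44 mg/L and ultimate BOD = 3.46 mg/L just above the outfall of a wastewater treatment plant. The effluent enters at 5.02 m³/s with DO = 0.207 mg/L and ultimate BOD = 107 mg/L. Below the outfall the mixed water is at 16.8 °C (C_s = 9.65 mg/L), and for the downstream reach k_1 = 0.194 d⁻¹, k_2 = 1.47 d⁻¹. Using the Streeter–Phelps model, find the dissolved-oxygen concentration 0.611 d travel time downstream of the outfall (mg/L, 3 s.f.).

Mixed DO = (20.9×8.44 + 5.02×0.207)/(20.9+5.02) = 177.4/25.92 = 6.845 mg/L.
Mixed L₀ = (20.9×3.46 + 5.02×107)/(25.92) = 609.5/25.92 = 23.51 mg/L.
Initial deficit D₀ = C_s − DO₀ = 9.65 − 6.845 = 2.805 mg/L.
D(0.611) = [0.194×23.51/(1.47−0.194)](e^(−0.194×0.611) − e^(−1.47×0.611)) + 2.805 e^(−1.47×0.611)
= 3.575 × (0.8882 − 0.4073) + 2.805 × 0.4073 = 2.861 mg/L.
DO = 9.65 − 2.861 = 6.789 mg/L.

DO ≈ 6.79 mg/L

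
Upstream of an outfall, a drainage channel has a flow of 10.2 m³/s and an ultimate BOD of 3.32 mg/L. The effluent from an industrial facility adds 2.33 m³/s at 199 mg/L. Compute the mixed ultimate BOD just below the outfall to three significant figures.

Flow-weighted mixing: C = (Q_r C_r + Q_w C_w)/(Q_r + Q_w)
= (10.2×3.32 + 2.33×199)/(10.2 + 2.33) = 497.5/12.53 = 39.71 mg/L.

39.7 mg/L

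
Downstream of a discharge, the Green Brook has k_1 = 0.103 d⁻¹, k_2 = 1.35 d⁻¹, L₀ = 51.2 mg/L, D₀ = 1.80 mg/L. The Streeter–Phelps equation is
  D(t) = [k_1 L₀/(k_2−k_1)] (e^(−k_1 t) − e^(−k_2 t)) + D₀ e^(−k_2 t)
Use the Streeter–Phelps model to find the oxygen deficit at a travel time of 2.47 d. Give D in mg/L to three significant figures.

D ≈ 3.19 mg/L

k_1 L₀/(k_2−k_1) = 0.103×51.2/(1.35−0.103) = 5.274/1.247 = 4.229 mg/L.
e^(−k_1 t) = e^(−0.103×2.470) = 0.7754; e^(−k_2 t) = e^(−1.35×2.470) = 0.03563.
D = 4.229 × (0.7754 − 0.03563) + 1.80 × 0.03563 = 3.128 + 0.06414 = 3.193 mg/L.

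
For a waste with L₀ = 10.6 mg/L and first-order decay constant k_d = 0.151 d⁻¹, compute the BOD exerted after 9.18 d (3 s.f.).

y ≈ 7.95 mg/L

y_t = L₀(1 − e^(−k_d t)) = 10.6 × (1 − e^(−0.151×9.18))
= 10.6 × (1 − 0.2500) = 10.6 × 0.7500 = 7.950 mg/L.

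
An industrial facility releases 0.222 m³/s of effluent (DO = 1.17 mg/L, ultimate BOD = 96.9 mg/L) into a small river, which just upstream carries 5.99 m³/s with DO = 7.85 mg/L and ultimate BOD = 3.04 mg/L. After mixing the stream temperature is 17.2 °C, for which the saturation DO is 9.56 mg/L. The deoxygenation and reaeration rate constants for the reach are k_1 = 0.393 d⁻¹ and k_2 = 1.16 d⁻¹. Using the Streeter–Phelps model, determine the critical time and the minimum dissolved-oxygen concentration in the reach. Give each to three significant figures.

t_c ≈ 0.233 d; minimum DO ≈ 7.58 mg/L

Mixed DO = (5.99×7.85 + 0.222×1.17)/(5.99+0.222) = 47.28/6.212 = 7.611 mg/L.
Mixed L₀ = (5.99×3.04 + 0.222×96.9)/(6.212) = 39.72/6.212 = 6.394 mg/L.
Initial deficit D₀ = C_s − DO₀ = 9.56 − 7.611 = 1.949 mg/L.
t_c = (1/0.7670) ln[(1.16/0.393)(1 − 1.949×0.7670/(0.393×6.394))] = 1.304 × ln(1.196) = 0.2334 d.
D_c = (0.393/1.16) × 6.394 × e^(−0.393×0.2334) = 0.3388 × 6.394 × 0.9124 = 1.976 mg/L.
Minimum DO = 9.56 − 1.976 = 7.584 mg/L.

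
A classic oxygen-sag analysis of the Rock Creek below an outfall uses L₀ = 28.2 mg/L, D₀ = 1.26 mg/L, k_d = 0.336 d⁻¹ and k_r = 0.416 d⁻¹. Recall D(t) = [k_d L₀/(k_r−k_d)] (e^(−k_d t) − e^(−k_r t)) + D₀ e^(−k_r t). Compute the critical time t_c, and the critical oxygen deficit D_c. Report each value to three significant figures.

t_c ≈ 2.54 d; D_c ≈ 9.71 mg/L

With k_r/k_d = 1.238 and 1 − D₀(k_r−k_d)/(k_d L₀) = 0.9894,
t_c = ln(1.238 × 0.9894) / (0.416 − 0.336) = ln(1.225) / 0.08000 = 0.2029/0.08000 = 2.536 d.
L(t_c) = L₀ e^(−k_d t_c) = 28.2 × 0.4265 = 12.03 mg/L, and at the critical point k_r D_c = k_d L, so D_c = (0.336/0.416) × 12.03 = 9.715 mg/L.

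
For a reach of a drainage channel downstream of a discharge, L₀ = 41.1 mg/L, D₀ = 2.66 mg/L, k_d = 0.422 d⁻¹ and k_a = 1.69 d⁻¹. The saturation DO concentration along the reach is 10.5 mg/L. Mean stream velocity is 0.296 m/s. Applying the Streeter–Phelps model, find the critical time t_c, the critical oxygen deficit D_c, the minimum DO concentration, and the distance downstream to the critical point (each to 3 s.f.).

At the critical point dD/dt = 0, so k_d L₀ e^(−k_d t) = k_a D. Substituting D(t) from the Streeter–Phelps equation and solving for t gives
t_c = ln[(k_a/k_d)(1 − D₀(k_a−k_d)/(k_d L₀))] / (k_a−k_d).
Here k_a−k_d = 1.268 d⁻¹ and 1 − D₀(k_a−k_d)/(k_d L₀) = 1 − 2.66×1.268/(0.422×41.1) = 0.8055, so
t_c = ln(4.005 × 0.8055) / 1.268 = 1.171 / 1.268 = 0.9237 d.
L(t_c) = L₀ e^(−k_d t_c) = 41.1 × 0.6772 = 27.83 mg/L, and at the critical point k_a D_c = k_d L, so D_c = (0.422/1.69) × 27.83 = 6.950 mg/L.
Minimum DO = C_s − D_c = 10.5 − 6.950 = 3.550 mg/L.
x_c = v t_c = 0.296 m/s × 0.9237 d × 86400 s/d = 23620 m ≈ 23.6 km.

t_c ≈ 0.924 d; D_c ≈ 6.95 mg/L; min DO ≈ 3.55 mg/L; x_c ≈ 23.6 km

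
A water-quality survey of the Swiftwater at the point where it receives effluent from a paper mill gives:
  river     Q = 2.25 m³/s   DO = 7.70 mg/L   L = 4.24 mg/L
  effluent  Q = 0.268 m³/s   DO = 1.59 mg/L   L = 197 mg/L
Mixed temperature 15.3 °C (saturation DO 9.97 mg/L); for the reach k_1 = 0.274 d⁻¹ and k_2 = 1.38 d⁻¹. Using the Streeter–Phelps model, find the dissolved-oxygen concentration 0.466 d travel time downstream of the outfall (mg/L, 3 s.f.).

Mixed DO = (2.25×7.70 + 0.268×1.59)/(2.25+0.268) = 17.75/2.518 = 7.050 mg/L.
Mixed L₀ = (2.25×4.24 + 0.268×197)/(2.518) = 62.34/2.518 = 24.76 mg/L.
Initial deficit D₀ = C_s − DO₀ = 9.97 − 7.050 = 2.920 mg/L.
D(0.466) = [0.274×24.76/(1.38−0.274)](e^(−0.274×0.466) − e^(−1.38×0.466)) + 2.920 e^(−1.38×0.466)
= 6.133 × (0.8801 − 0.5257) + 2.920 × 0.5257 = 3.709 mg/L.
DO = 9.97 − 3.709 = 6.261 mg/L.

DO ≈ 6.26 mg/L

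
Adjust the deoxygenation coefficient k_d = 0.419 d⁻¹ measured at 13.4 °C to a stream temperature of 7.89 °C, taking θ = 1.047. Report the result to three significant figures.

k_d(T₂) = k_d(T₁) · θ^(T₂−T₁) = 0.419 × 1.047^(7.89−13.4)
= 0.419 × 1.047^-5.51 = 0.419 × 0.7764 = 0.3253 d⁻¹.

k_d ≈ 0.325 d⁻¹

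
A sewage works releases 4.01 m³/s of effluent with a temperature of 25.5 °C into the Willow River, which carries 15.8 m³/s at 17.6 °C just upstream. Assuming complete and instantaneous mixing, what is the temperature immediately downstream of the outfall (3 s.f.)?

19.2 °C

Flow-weighted mixing: C = (Q_r C_r + Q_w C_w)/(Q_r + Q_w)
= (15.8×17.6 + 4.01×25.5)/(15.8 + 4.01) = 380.3/19.81 = 19.20 °C.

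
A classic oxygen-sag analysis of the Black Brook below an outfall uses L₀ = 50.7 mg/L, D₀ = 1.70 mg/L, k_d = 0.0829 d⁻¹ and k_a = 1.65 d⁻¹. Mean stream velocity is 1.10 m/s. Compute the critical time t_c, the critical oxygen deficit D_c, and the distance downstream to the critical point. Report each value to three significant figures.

t_c ≈ 1.27 d; D_c ≈ 2.29 mg/L; x_c ≈ 120 km

t_c = [1/(k_a−k_d)] ln[(k_a/k_d)(1 − D₀(k_a−k_d)/(k_d L₀))]
= [1/(1.65−0.0829)] ln[(1.65/0.0829)(1 − 1.70×1.567/(0.0829×50.7))]
= (1/1.567) ln[19.90 × 0.3662] = 0.6381 × ln(7.288) = 0.6381 × 1.986 = 1.267 d.
D_c = (k_d/k_a) L₀ e^(−k_d t_c) = (0.0829/1.65) × 50.7 × e^(−0.0829×1.267) = 0.05024 × 50.7 × 0.9003 = 2.293 mg/L.
x_c = v t_c = 1.10 m/s × 1.267 d × 86400 s/d = 120500 m ≈ 120 km.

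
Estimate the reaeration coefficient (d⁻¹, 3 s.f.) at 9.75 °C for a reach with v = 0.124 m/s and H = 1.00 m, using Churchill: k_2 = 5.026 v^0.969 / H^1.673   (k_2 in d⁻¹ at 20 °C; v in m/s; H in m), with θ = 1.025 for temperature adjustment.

k_2 ≈ 0.516 d⁻¹

k_2(20) = 5.026 × 0.124^0.969 / 1.00^1.673 = 5.026 × 0.1323 / 1.000 = 0.6649 d⁻¹.
k_2(9.75) = 0.6649 × 1.025^(9.75−20) = 0.6649 × 0.7764 = 0.5162 d⁻¹.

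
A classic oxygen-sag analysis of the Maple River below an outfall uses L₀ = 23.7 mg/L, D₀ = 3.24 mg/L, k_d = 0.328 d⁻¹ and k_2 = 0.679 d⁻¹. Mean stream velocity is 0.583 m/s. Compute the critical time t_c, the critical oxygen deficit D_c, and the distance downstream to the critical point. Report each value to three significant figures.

t_c ≈ 1.62 d; D_c ≈ 6.72 mg/L; x_c ≈ 81.7 km

With k_2/k_d = 2.070 and 1 − D₀(k_2−k_d)/(k_d L₀) = 0.8537,
t_c = ln(2.070 × 0.8537) / (0.679 − 0.328) = ln(1.767) / 0.3510 = 0.5694/0.3510 = 1.622 d.
L(t_c) = L₀ e^(−k_d t_c) = 23.7 × 0.5874 = 13.92 mg/L, and at the critical point k_2 D_c = k_d L, so D_c = (0.328/0.679) × 13.92 = 6.724 mg/L.
x_c = v t_c = 0.583 m/s × 1.622 d × 86400 s/d = 81720 m ≈ 81.7 km.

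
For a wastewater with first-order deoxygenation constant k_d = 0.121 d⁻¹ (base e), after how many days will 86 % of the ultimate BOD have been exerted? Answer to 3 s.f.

y/L₀ = 1 − e^(−k_d t) = 0.86 ⇒ e^(−k_d t) = 0.140
t = −ln(0.140) / 0.121 = 1.966 / 0.121 = 16.25 d.

t ≈ 16.2 d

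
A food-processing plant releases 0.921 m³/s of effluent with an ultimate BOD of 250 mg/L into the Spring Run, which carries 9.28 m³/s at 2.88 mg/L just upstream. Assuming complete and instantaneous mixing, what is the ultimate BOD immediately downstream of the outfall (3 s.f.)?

Flow-weighted mixing: C = (Q_r C_r + Q_w C_w)/(Q_r + Q_w)
= (9.28×2.88 + 0.921×250)/(9.28 + 0.921) = 257.0/10.20 = 25.19 mg/L.

25.2 mg/L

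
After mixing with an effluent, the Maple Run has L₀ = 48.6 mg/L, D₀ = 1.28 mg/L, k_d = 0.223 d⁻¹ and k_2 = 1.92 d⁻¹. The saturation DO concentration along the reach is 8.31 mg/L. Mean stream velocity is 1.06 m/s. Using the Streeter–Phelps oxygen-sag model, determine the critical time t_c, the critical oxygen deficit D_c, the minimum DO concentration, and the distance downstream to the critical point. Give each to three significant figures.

At the critical point dD/dt = 0, so k_d L₀ e^(−k_d t) = k_2 D. Substituting D(t) from the Streeter–Phelps equation and solving for t gives
t_c = ln[(k_2/k_d)(1 − D₀(k_2−k_d)/(k_d L₀))] / (k_2−k_d).
Here k_2−k_d = 1.697 d⁻¹ and 1 − D₀(k_2−k_d)/(k_d L₀) = 1 − 1.28×1.697/(0.223×48.6) = 0.7996, so
t_c = ln(8.610 × 0.7996) / 1.697 = 1.929 / 1.697 = 1.137 d.
L(t_c) = L₀ e^(−k_d t_c) = 48.6 × 0.7761 = 37.72 mg/L, and at the critical point k_2 D_c = k_d L, so D_c = (0.223/1.92) × 37.72 = 4.381 mg/L.
Minimum DO = C_s − D_c = 8.31 − 4.381 = 3.929 mg/L.
x_c = v t_c = 1.06 m/s × 1.137 d × 86400 s/d = 104100 m ≈ 104 km.

t_c ≈ 1.14 d; D_c ≈ 4.38 mg/L; min DO ≈ 3.93 mg/L; x_c ≈ 104 km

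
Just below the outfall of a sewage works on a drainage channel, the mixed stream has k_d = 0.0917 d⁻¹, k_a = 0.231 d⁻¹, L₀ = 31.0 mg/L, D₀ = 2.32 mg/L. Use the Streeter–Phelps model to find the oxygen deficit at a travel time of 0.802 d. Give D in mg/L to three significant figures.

k_d L₀/(k_a−k_d) = 0.0917×31.0/(0.231−0.0917) = 2.843/0.1393 = 20.41 mg/L.
e^(−k_d t) = e^(−0.0917×0.8020) = 0.9291; e^(−k_a t) = e^(−0.231×0.8020) = 0.8309.
D = 20.41 × (0.9291 − 0.8309) + 2.32 × 0.8309 = 2.004 + 1.928 = 3.932 mg/L.

D ≈ 3.93 mg/L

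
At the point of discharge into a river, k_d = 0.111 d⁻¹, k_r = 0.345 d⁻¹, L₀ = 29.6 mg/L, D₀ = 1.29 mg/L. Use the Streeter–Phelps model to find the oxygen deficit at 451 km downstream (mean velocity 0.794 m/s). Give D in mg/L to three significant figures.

Travel time t = x/v = 451 km / (0.794 m/s) = 451000 m / 0.794 m/s = 568000 s = 6.574 d.
k_d L₀/(k_r−k_d) = 0.111×29.6/(0.345−0.111) = 3.286/0.2340 = 14.04 mg/L.
e^(−k_d t) = e^(−0.111×6.574) = 0.4820; e^(−k_r t) = e^(−0.345×6.574) = 0.1035.
D = 14.04 × (0.4820 − 0.1035) + 1.29 × 0.1035 = 5.315 + 0.1335 = 5.448 mg/L.

D ≈ 5.45 mg/L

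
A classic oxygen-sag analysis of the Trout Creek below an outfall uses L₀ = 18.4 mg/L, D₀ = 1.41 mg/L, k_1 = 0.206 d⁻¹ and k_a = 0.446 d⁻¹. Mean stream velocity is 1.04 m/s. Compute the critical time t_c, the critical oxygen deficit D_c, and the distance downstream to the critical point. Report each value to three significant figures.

t_c ≈ 2.83 d; D_c ≈ 4.75 mg/L; x_c ≈ 254 km

t_c = [1/(k_a−k_1)] ln[(k_a/k_1)(1 − D₀(k_a−k_1)/(k_1 L₀))]
= [1/(0.446−0.206)] ln[(0.446/0.206)(1 − 1.41×0.2400/(0.206×18.4))]
= (1/0.2400) ln[2.165 × 0.9107] = 4.167 × ln(1.972) = 4.167 × 0.6789 = 2.829 d.
L(t_c) = L₀ e^(−k_1 t_c) = 18.4 × 0.5584 = 10.27 mg/L, and at the critical point k_a D_c = k_1 L, so D_c = (0.206/0.446) × 10.27 = 4.745 mg/L.
x_c = v t_c = 1.04 m/s × 2.829 d × 86400 s/d = 254200 m ≈ 254 km.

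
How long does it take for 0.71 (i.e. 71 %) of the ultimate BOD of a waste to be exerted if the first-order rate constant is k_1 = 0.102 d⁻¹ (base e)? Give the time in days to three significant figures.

y/L₀ = 1 − e^(−k_1 t) = 0.71 ⇒ e^(−k_1 t) = 0.290
t = −ln(0.290) / 0.102 = 1.238 / 0.102 = 12.14 d.

t ≈ 12.1 d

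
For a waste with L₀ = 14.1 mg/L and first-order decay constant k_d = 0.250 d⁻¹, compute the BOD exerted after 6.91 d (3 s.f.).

y ≈ 11.6 mg/L

y_t = L₀(1 − e^(−k_d t)) = 14.1 × (1 − e^(−0.250×6.91))
= 14.1 × (1 − 0.1777) = 14.1 × 0.8223 = 11.59 mg/L.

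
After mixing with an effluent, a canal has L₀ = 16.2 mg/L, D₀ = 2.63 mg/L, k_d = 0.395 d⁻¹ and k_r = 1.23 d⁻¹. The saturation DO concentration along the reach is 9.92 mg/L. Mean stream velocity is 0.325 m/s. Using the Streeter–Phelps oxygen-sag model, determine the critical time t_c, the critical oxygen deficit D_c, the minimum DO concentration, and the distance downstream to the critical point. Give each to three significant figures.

At the critical point dD/dt = 0, so k_d L₀ e^(−k_d t) = k_r D. Substituting D(t) from the Streeter–Phelps equation and solving for t gives
t_c = ln[(k_r/k_d)(1 − D₀(k_r−k_d)/(k_d L₀))] / (k_r−k_d).
Here k_r−k_d = 0.8350 d⁻¹ and 1 − D₀(k_r−k_d)/(k_d L₀) = 1 − 2.63×0.8350/(0.395×16.2) = 0.6568, so
t_c = ln(3.114 × 0.6568) / 0.8350 = 0.7155 / 0.8350 = 0.8569 d.
D_c = (k_d/k_r) L₀ e^(−k_d t_c) = (0.395/1.23) × 16.2 × e^(−0.395×0.8569) = 0.3211 × 16.2 × 0.7129 = 3.709 mg/L.
Minimum DO = C_s − D_c = 9.92 − 3.709 = 6.211 mg/L.
x_c = v t_c = 0.325 m/s × 0.8569 d × 86400 s/d = 24060 m ≈ 24.1 km.

t_c ≈ 0.857 d; D_c ≈ 3.71 mg/L; min DO ≈ 6.21 mg/L; x_c ≈ 24.1 km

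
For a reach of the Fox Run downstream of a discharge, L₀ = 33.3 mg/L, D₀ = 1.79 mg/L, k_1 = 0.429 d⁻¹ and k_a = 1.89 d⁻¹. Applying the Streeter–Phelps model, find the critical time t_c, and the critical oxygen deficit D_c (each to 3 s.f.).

t_c ≈ 0.877 d; D_c ≈ 5.19 mg/L

With k_a/k_1 = 4.406 and 1 − D₀(k_a−k_1)/(k_1 L₀) = 0.8169,
t_c = ln(4.406 × 0.8169) / (1.89 − 0.429) = ln(3.599) / 1.461 = 1.281/1.461 = 0.8766 d.
D_c = (k_1/k_a) L₀ e^(−k_1 t_c) = (0.429/1.89) × 33.3 × e^(−0.429×0.8766) = 0.2270 × 33.3 × 0.6866 = 5.189 mg/L.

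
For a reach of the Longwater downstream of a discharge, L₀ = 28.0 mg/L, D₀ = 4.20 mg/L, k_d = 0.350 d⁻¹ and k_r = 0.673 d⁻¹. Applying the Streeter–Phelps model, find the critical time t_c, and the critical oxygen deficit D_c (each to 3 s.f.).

t_c ≈ 1.56 d; D_c ≈ 8.43 mg/L

With k_r/k_d = 1.923 and 1 − D₀(k_r−k_d)/(k_d L₀) = 0.8616,
t_c = ln(1.923 × 0.8616) / (0.673 − 0.350) = ln(1.657) / 0.3230 = 0.5048/0.3230 = 1.563 d.
L(t_c) = L₀ e^(−k_d t_c) = 28.0 × 0.5787 = 16.20 mg/L, and at the critical point k_r D_c = k_d L, so D_c = (0.350/0.673) × 16.20 = 8.426 mg/L.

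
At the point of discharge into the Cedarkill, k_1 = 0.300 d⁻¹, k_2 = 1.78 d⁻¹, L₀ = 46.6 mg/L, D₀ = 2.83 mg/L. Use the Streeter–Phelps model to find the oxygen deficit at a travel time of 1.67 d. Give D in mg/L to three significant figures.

k_1 L₀/(k_2−k_1) = 0.300×46.6/(1.78−0.300) = 13.98/1.480 = 9.446 mg/L.
e^(−k_1 t) = e^(−0.300×1.670) = 0.6059; e^(−k_2 t) = e^(−1.78×1.670) = 0.05117.
D = 9.446 × (0.6059 − 0.05117) + 2.83 × 0.05117 = 5.240 + 0.1448 = 5.385 mg/L.

D ≈ 5.38 mg/L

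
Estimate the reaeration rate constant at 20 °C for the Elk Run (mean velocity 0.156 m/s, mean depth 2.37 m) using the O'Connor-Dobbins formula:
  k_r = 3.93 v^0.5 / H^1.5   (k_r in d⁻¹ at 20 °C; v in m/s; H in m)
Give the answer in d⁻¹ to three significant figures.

k_r ≈ 0.425 d⁻¹

k_r = 3.93 × 0.156^0.5 / 2.37^1.5 = 3.93 × 0.3950 / 3.649 = 0.4254 d⁻¹.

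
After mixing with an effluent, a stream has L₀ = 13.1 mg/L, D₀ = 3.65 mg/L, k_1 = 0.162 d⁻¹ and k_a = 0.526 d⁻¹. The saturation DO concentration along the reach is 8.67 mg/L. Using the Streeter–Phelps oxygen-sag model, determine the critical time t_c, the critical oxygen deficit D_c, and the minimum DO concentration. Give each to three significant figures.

t_c ≈ 0.533 d; D_c ≈ 3.70 mg/L; min DO ≈ 4.97 mg/L

t_c = [1/(k_a−k_1)] ln[(k_a/k_1)(1 − D₀(k_a−k_1)/(k_1 L₀))]
= [1/(0.526−0.162)] ln[(0.526/0.162)(1 − 3.65×0.3640/(0.162×13.1))]
= (1/0.3640) ln[3.247 × 0.3740] = 2.747 × ln(1.214) = 2.747 × 0.1941 = 0.5332 d.
L(t_c) = L₀ e^(−k_1 t_c) = 13.1 × 0.9173 = 12.02 mg/L, and at the critical point k_a D_c = k_1 L, so D_c = (0.162/0.526) × 12.02 = 3.701 mg/L.
Minimum DO = C_s − D_c = 8.67 − 3.701 = 4.969 mg/L.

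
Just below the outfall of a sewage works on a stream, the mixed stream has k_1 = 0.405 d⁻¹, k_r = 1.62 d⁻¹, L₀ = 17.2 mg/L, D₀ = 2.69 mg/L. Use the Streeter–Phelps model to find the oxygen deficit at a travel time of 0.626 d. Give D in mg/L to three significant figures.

k_1 L₀/(k_r−k_1) = 0.405×17.2/(1.62−0.405) = 6.966/1.215 = 5.733 mg/L.
e^(−k_1 t) = e^(−0.405×0.6260) = 0.7761; e^(−k_r t) = e^(−1.62×0.6260) = 0.3627.
D = 5.733 × (0.7761 − 0.3627) + 2.69 × 0.3627 = 2.370 + 0.9757 = 3.346 mg/L.

D ≈ 3.35 mg/L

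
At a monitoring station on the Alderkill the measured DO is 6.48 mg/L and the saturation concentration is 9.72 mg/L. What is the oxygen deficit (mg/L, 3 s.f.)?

D ≈ 3.24 mg/L

D = C_s − C = 9.72 − 6.48 = 3.24 mg/L.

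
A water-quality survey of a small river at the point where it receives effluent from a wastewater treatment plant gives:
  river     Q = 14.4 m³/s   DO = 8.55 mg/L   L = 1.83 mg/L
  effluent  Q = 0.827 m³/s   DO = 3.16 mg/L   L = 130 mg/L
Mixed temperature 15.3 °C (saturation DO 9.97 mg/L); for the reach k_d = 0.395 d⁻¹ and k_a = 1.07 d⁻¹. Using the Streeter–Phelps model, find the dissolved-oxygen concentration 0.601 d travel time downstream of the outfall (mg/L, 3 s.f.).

Mixed DO = (14.4×8.55 + 0.827×3.16)/(14.4+0.827) = 125.7/15.23 = 8.257 mg/L.
Mixed L₀ = (14.4×1.83 + 0.827×130)/(15.23) = 133.9/15.23 = 8.791 mg/L.
Initial deficit D₀ = C_s − DO₀ = 9.97 − 8.257 = 1.713 mg/L.
D(0.601) = [0.395×8.791/(1.07−0.395)](e^(−0.395×0.601) − e^(−1.07×0.601)) + 1.713 e^(−1.07×0.601)
= 5.144 × (0.7887 − 0.5257) + 1.713 × 0.5257 = 2.253 mg/L.
DO = 9.97 − 2.253 = 7.717 mg/L.

DO ≈ 7.72 mg/L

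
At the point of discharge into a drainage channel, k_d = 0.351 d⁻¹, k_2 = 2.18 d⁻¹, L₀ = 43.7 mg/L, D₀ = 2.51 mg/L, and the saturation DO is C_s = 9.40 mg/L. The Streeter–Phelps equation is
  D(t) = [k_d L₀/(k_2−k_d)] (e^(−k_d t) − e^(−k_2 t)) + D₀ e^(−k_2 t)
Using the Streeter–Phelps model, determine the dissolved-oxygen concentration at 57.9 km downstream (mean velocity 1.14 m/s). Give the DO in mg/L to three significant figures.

Travel time t = x/v = 57.9 km / (1.14 m/s) = 57900 m / 1.14 m/s = 50790 s = 0.5878 d.
k_d L₀/(k_2−k_d) = 0.351×43.7/(2.18−0.351) = 15.34/1.829 = 8.386 mg/L.
e^(−k_d t) = e^(−0.351×0.5878) = 0.8136; e^(−k_2 t) = e^(−2.18×0.5878) = 0.2776.
D = 8.386 × (0.8136 − 0.2776) + 2.51 × 0.2776 = 4.495 + 0.6968 = 5.191 mg/L.
DO = C_s − D = 9.40 − 5.191 = 4.209 mg/L.

DO ≈ 4.21 mg/L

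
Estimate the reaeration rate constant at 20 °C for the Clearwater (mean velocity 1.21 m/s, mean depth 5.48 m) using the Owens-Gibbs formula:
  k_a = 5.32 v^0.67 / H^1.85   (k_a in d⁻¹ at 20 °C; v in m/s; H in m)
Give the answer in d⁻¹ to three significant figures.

k_a = 5.32 × 1.21^0.67 / 5.48^1.85 = 5.32 × 1.136 / 23.27 = 0.2598 d⁻¹.

k_a ≈ 0.260 d⁻¹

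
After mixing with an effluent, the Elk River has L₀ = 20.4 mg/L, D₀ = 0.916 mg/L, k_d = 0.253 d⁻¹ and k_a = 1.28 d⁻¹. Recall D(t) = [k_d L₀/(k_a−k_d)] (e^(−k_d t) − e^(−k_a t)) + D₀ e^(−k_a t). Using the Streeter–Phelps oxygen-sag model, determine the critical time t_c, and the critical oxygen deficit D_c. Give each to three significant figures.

With k_a/k_d = 5.059 and 1 − D₀(k_a−k_d)/(k_d L₀) = 0.8177,
t_c = ln(5.059 × 0.8177) / (1.28 − 0.253) = ln(4.137) / 1.027 = 1.420/1.027 = 1.383 d.
L(t_c) = L₀ e^(−k_d t_c) = 20.4 × 0.7048 = 14.38 mg/L, and at the critical point k_a D_c = k_d L, so D_c = (0.253/1.28) × 14.38 = 2.842 mg/L.

t_c ≈ 1.38 d; D_c ≈ 2.84 mg/L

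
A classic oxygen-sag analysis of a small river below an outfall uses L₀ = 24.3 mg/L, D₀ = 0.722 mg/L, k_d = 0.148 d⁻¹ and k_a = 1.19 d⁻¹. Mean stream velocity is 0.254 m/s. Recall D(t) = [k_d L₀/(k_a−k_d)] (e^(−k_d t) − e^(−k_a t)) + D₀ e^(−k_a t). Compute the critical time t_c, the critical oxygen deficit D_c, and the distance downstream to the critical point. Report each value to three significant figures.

t_c ≈ 1.78 d; D_c ≈ 2.32 mg/L; x_c ≈ 39.0 km

With k_a/k_d = 8.041 and 1 − D₀(k_a−k_d)/(k_d L₀) = 0.7908,
t_c = ln(8.041 × 0.7908) / (1.19 − 0.148) = ln(6.359) / 1.042 = 1.850/1.042 = 1.775 d.
D_c = (k_d/k_a) L₀ e^(−k_d t_c) = (0.148/1.19) × 24.3 × e^(−0.148×1.775) = 0.1244 × 24.3 × 0.7689 = 2.324 mg/L.
x_c = v t_c = 0.254 m/s × 1.775 d × 86400 s/d = 38960 m ≈ 39.0 km.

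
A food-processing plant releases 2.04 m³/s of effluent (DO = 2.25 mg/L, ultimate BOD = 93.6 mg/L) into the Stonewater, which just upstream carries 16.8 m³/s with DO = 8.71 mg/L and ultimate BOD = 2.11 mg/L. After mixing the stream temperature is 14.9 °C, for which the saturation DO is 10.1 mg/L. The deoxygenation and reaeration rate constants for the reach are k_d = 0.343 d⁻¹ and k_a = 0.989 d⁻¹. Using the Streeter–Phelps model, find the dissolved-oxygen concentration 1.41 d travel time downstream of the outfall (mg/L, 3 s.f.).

DO ≈ 7.23 mg/L

Mixed DO = (16.8×8.71 + 2.04×2.25)/(16.8+2.04) = 150.9/18.84 = 8.011 mg/L.
Mixed L₀ = (16.8×2.11 + 2.04×93.6)/(18.84) = 226.4/18.84 = 12.02 mg/L.
Initial deficit D₀ = C_s − DO₀ = 10.1 − 8.011 = 2.089 mg/L.
D(1.41) = [0.343×12.02/(0.989−0.343)](e^(−0.343×1.41) − e^(−0.989×1.41)) + 2.089 e^(−0.989×1.41)
= 6.380 × (0.6165 − 0.2480) + 2.089 × 0.2480 = 2.870 mg/L.
DO = 10.1 − 2.870 = 7.230 mg/L.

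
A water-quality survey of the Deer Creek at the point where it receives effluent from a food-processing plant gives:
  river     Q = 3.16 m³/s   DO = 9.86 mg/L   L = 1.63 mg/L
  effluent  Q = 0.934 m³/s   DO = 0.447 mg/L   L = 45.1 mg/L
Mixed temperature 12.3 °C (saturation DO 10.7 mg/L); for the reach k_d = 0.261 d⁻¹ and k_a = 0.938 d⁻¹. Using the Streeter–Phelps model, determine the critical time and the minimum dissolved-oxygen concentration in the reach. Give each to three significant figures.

t_c ≈ 0.247 d; minimum DO ≈ 7.69 mg/L

Mixed DO = (3.16×9.86 + 0.934×0.447)/(3.16+0.934) = 31.58/4.094 = 7.713 mg/L.
Mixed L₀ = (3.16×1.63 + 0.934×45.1)/(4.094) = 47.27/4.094 = 11.55 mg/L.
Initial deficit D₀ = C_s − DO₀ = 10.7 − 7.713 = 2.987 mg/L.
t_c = (1/0.6770) ln[(0.938/0.261)(1 − 2.987×0.6770/(0.261×11.55))] = 1.477 × ln(1.182) = 0.2471 d.
D_c = (0.261/0.938) × 11.55 × e^(−0.261×0.2471) = 0.2783 × 11.55 × 0.9375 = 3.012 mg/L.
Minimum DO = 10.7 − 3.012 = 7.688 mg/L.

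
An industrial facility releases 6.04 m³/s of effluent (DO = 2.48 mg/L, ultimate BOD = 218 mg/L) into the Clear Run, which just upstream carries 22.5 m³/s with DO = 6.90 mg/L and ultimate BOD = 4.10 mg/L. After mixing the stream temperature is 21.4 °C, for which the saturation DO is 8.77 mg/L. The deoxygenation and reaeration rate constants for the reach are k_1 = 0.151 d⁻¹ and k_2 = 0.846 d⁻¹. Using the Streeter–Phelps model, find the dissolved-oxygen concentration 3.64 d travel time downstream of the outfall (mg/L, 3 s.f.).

Mixed DO = (22.5×6.90 + 6.04×2.48)/(22.5+6.04) = 170.2/28.54 = 5.965 mg/L.
Mixed L₀ = (22.5×4.10 + 6.04×218)/(28.54) = 1409/28.54 = 49.37 mg/L.
Initial deficit D₀ = C_s − DO₀ = 8.77 − 5.965 = 2.805 mg/L.
D(3.64) = [0.151×49.37/(0.846−0.151)](e^(−0.151×3.64) − e^(−0.846×3.64)) + 2.805 e^(−0.846×3.64)
= 10.73 × (0.5772 − 0.04599) + 2.805 × 0.04599 = 5.826 mg/L.
DO = 8.77 − 5.826 = 2.944 mg/L.

DO ≈ 2.94 mg/L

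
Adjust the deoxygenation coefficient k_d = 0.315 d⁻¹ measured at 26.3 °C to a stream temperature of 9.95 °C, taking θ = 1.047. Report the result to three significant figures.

k_d ≈ 0.149 d⁻¹

k_d(T₂) = k_d(T₁) · θ^(T₂−T₁) = 0.315 × 1.047^(9.95−26.3)
= 0.315 × 1.047^-16.4 = 0.315 × 0.4719 = 0.1487 d⁻¹.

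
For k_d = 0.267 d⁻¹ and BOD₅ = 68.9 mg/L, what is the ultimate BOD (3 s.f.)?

BOD₅ = L₀(1 − e^(−5k_d)) ⇒ L₀ = BOD₅ / (1 − e^(−5×0.267))
= 68.9 / (1 − 0.2632) = 68.9 / 0.7368 = 93.51 mg/L.

L₀ ≈ 93.5 mg/L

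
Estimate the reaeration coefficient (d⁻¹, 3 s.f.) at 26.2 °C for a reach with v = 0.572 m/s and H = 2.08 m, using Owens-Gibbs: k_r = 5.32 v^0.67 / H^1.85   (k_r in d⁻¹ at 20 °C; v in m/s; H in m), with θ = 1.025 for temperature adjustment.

k_r(20) = 5.32 × 0.572^0.67 / 2.08^1.85 = 5.32 × 0.6878 / 3.876 = 0.9440 d⁻¹.
k_r(26.2) = 0.9440 × 1.025^(26.2−20) = 0.9440 × 1.165 = 1.100 d⁻¹.

k_r ≈ 1.10 d⁻¹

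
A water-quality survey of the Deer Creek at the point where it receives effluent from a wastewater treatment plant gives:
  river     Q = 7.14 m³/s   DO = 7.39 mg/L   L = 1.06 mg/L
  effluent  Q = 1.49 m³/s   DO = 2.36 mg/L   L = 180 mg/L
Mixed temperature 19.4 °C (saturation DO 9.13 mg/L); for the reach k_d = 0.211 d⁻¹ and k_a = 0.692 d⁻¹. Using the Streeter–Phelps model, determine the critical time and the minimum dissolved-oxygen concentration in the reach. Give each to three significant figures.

t_c ≈ 2.04 d; minimum DO ≈ 2.80 mg/L

Mixed DO = (7.14×7.39 + 1.49×2.36)/(7.14+1.49) = 56.28/8.630 = 6.522 mg/L.
Mixed L₀ = (7.14×1.06 + 1.49×180)/(8.630) = 275.8/8.630 = 31.95 mg/L.
Initial deficit D₀ = C_s − DO₀ = 9.13 − 6.522 = 2.608 mg/L.
t_c = (1/0.4810) ln[(0.692/0.211)(1 − 2.608×0.4810/(0.211×31.95))] = 2.079 × ln(2.669) = 2.041 d.
D_c = (0.211/0.692) × 31.95 × e^(−0.211×2.041) = 0.3049 × 31.95 × 0.6501 = 6.334 mg/L.
Minimum DO = 9.13 − 6.334 = 2.796 mg/L.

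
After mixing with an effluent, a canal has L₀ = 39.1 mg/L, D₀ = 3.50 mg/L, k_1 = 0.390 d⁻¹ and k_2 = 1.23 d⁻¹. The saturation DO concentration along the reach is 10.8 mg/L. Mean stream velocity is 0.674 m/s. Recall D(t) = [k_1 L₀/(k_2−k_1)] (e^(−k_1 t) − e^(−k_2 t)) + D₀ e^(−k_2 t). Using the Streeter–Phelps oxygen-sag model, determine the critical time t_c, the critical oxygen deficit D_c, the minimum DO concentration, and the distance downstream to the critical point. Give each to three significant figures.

t_c = [1/(k_2−k_1)] ln[(k_2/k_1)(1 − D₀(k_2−k_1)/(k_1 L₀))]
= [1/(1.23−0.390)] ln[(1.23/0.390)(1 − 3.50×0.8400/(0.390×39.1))]
= (1/0.8400) ln[3.154 × 0.8072] = 1.190 × ln(2.546) = 1.190 × 0.9344 = 1.112 d.
D_c = (k_1/k_2) L₀ e^(−k_1 t_c) = (0.390/1.23) × 39.1 × e^(−0.390×1.112) = 0.3171 × 39.1 × 0.6480 = 8.034 mg/L.
Minimum DO = C_s − D_c = 10.8 − 8.034 = 2.766 mg/L.
x_c = v t_c = 0.674 m/s × 1.112 d × 86400 s/d = 64780 m ≈ 64.8 km.

t_c ≈ 1.11 d; D_c ≈ 8.03 mg/L; min DO ≈ 2.77 mg/L; x_c ≈ 64.8 km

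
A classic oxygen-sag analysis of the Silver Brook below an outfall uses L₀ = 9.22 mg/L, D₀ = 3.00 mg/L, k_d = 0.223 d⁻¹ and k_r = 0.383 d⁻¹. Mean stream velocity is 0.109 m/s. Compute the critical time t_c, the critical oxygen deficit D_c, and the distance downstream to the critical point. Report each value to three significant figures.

t_c ≈ 1.72 d; D_c ≈ 3.66 mg/L; x_c ≈ 16.2 km

At the critical point dD/dt = 0, so k_d L₀ e^(−k_d t) = k_r D. Substituting D(t) from the Streeter–Phelps equation and solving for t gives
t_c = ln[(k_r/k_d)(1 − D₀(k_r−k_d)/(k_d L₀))] / (k_r−k_d).
Here k_r−k_d = 0.1600 d⁻¹ and 1 − D₀(k_r−k_d)/(k_d L₀) = 1 − 3.00×0.1600/(0.223×9.22) = 0.7665, so
t_c = ln(1.717 × 0.7665) / 0.1600 = 0.2750 / 0.1600 = 1.719 d.
D_c = (k_d/k_r) L₀ e^(−k_d t_c) = (0.223/0.383) × 9.22 × e^(−0.223×1.719) = 0.5822 × 9.22 × 0.6816 = 3.659 mg/L.
x_c = v t_c = 0.109 m/s × 1.719 d × 86400 s/d = 16190 m ≈ 16.2 km.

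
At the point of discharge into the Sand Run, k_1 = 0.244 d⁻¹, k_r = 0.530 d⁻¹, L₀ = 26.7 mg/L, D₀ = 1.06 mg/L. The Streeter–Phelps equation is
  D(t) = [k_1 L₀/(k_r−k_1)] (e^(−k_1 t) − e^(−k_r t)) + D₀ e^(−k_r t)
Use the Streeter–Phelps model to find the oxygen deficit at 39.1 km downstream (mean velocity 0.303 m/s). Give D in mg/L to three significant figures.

D ≈ 5.98 mg/L

Travel time t = x/v = 39.1 km / (0.303 m/s) = 39100 m / 0.303 m/s = 129000 s = 1.494 d.
k_1 L₀/(k_r−k_1) = 0.244×26.7/(0.530−0.244) = 6.515/0.2860 = 22.78 mg/L.
e^(−k_1 t) = e^(−0.244×1.494) = 0.6946; e^(−k_r t) = e^(−0.530×1.494) = 0.4531.
D = 22.78 × (0.6946 − 0.4531) + 1.06 × 0.4531 = 5.500 + 0.4803 = 5.981 mg/L.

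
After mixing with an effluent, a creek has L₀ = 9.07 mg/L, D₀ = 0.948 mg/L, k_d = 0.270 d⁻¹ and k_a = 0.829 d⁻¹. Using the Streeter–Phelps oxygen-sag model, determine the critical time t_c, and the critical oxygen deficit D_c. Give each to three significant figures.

t_c ≈ 1.57 d; D_c ≈ 1.93 mg/L

At the critical point dD/dt = 0, so k_d L₀ e^(−k_d t) = k_a D. Substituting D(t) from the Streeter–Phelps equation and solving for t gives
t_c = ln[(k_a/k_d)(1 − D₀(k_a−k_d)/(k_d L₀))] / (k_a−k_d).
Here k_a−k_d = 0.5590 d⁻¹ and 1 − D₀(k_a−k_d)/(k_d L₀) = 1 − 0.948×0.5590/(0.270×9.07) = 0.7836, so
t_c = ln(3.070 × 0.7836) / 0.5590 = 0.8779 / 0.5590 = 1.571 d.
D_c = (k_d/k_a) L₀ e^(−k_d t_c) = (0.270/0.829) × 9.07 × e^(−0.270×1.571) = 0.3257 × 9.07 × 0.6544 = 1.933 mg/L.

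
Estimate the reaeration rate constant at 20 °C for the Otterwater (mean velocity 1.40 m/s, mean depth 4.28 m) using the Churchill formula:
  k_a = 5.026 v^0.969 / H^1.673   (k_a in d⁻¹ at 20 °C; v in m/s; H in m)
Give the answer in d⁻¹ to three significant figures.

k_a ≈ 0.612 d⁻¹

k_a = 5.026 × 1.40^0.969 / 4.28^1.673 = 5.026 × 1.385 / 11.39 = 0.6115 d⁻¹.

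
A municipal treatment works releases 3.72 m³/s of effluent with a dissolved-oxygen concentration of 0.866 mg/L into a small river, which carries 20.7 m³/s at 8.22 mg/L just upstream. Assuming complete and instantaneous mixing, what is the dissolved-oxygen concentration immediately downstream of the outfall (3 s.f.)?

7.10 mg/L

Flow-weighted mixing: C = (Q_r C_r + Q_w C_w)/(Q_r + Q_w)
= (20.7×8.22 + 3.72×0.866)/(20.7 + 3.72) = 173.4/24.42 = 7.100 mg/L.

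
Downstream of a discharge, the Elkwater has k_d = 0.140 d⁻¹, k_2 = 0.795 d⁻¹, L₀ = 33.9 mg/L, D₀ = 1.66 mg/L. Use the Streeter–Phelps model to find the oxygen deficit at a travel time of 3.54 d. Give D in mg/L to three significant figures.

k_d L₀/(k_2−k_d) = 0.140×33.9/(0.795−0.140) = 4.746/0.6550 = 7.246 mg/L.
e^(−k_d t) = e^(−0.140×3.540) = 0.6092; e^(−k_2 t) = e^(−0.795×3.540) = 0.05995.
D = 7.246 × (0.6092 − 0.05995) + 1.66 × 0.05995 = 3.980 + 0.09951 = 4.079 mg/L.

D ≈ 4.08 mg/L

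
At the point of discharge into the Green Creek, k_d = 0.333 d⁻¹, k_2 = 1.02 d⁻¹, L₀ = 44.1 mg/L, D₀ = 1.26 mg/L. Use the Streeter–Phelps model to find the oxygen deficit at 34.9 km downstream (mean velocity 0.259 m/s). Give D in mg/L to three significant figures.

Travel time t = x/v = 34.9 km / (0.259 m/s) = 34900 m / 0.259 m/s = 134700 s = 1.560 d.
k_d L₀/(k_2−k_d) = 0.333×44.1/(1.02−0.333) = 14.69/0.6870 = 21.38 mg/L.
e^(−k_d t) = e^(−0.333×1.560) = 0.5949; e^(−k_2 t) = e^(−1.02×1.560) = 0.2038.
D = 21.38 × (0.5949 − 0.2038) + 1.26 × 0.2038 = 8.361 + 0.2567 = 8.618 mg/L.

D ≈ 8.62 mg/L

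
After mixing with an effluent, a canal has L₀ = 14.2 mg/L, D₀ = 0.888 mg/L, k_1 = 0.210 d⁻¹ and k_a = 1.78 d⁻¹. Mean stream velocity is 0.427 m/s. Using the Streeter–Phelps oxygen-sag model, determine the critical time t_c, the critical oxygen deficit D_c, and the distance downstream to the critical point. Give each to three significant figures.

t_c ≈ 0.960 d; D_c ≈ 1.37 mg/L; x_c ≈ 35.4 km

With k_a/k_1 = 8.476 and 1 − D₀(k_a−k_1)/(k_1 L₀) = 0.5325,
t_c = ln(8.476 × 0.5325) / (1.78 − 0.210) = ln(4.513) / 1.570 = 1.507/1.570 = 0.9599 d.
L(t_c) = L₀ e^(−k_1 t_c) = 14.2 × 0.8174 = 11.61 mg/L, and at the critical point k_a D_c = k_1 L, so D_c = (0.210/1.78) × 11.61 = 1.369 mg/L.
x_c = v t_c = 0.427 m/s × 0.9599 d × 86400 s/d = 35410 m ≈ 35.4 km.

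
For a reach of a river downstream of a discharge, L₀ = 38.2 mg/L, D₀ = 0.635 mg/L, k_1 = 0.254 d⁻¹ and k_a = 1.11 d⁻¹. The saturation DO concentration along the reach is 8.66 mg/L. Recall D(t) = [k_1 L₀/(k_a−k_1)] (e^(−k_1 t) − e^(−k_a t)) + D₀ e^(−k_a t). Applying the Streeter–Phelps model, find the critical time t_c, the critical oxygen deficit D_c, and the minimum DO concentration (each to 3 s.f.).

With k_a/k_1 = 4.370 and 1 − D₀(k_a−k_1)/(k_1 L₀) = 0.9440,
t_c = ln(4.370 × 0.9440) / (1.11 − 0.254) = ln(4.125) / 0.8560 = 1.417/0.8560 = 1.656 d.
D_c = (k_1/k_a) L₀ e^(−k_1 t_c) = (0.254/1.11) × 38.2 × e^(−0.254×1.656) = 0.2288 × 38.2 × 0.6567 = 5.741 mg/L.
Minimum DO = C_s − D_c = 8.66 − 5.741 = 2.919 mg/L.

t_c ≈ 1.66 d; D_c ≈ 5.74 mg/L; min DO ≈ 2.92 mg/L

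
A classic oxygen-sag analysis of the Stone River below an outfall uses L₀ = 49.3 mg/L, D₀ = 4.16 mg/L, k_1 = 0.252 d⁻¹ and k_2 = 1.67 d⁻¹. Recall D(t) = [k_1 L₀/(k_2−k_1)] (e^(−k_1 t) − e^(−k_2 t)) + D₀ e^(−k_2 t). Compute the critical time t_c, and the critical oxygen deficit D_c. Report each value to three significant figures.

t_c ≈ 0.880 d; D_c ≈ 5.96 mg/L

With k_2/k_1 = 6.627 and 1 − D₀(k_2−k_1)/(k_1 L₀) = 0.5252,
t_c = ln(6.627 × 0.5252) / (1.67 − 0.252) = ln(3.480) / 1.418 = 1.247/1.418 = 0.8795 d.
D_c = (k_1/k_2) L₀ e^(−k_1 t_c) = (0.252/1.67) × 49.3 × e^(−0.252×0.8795) = 0.1509 × 49.3 × 0.8012 = 5.960 mg/L.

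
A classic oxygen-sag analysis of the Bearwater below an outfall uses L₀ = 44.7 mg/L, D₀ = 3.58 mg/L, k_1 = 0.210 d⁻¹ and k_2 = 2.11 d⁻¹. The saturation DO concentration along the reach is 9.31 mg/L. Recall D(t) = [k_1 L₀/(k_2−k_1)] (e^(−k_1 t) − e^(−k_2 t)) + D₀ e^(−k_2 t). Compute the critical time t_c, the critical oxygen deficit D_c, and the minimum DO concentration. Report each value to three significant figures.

At the critical point dD/dt = 0, so k_1 L₀ e^(−k_1 t) = k_2 D. Substituting D(t) from the Streeter–Phelps equation and solving for t gives
t_c = ln[(k_2/k_1)(1 − D₀(k_2−k_1)/(k_1 L₀))] / (k_2−k_1).
Here k_2−k_1 = 1.900 d⁻¹ and 1 − D₀(k_2−k_1)/(k_1 L₀) = 1 − 3.58×1.900/(0.210×44.7) = 0.2754, so
t_c = ln(10.05 × 0.2754) / 1.900 = 1.018 / 1.900 = 0.5357 d.
D_c = (k_1/k_2) L₀ e^(−k_1 t_c) = (0.210/2.11) × 44.7 × e^(−0.210×0.5357) = 0.09953 × 44.7 × 0.8936 = 3.976 mg/L.
Minimum DO = C_s − D_c = 9.31 − 3.976 = 5.334 mg/L.

t_c ≈ 0.536 d; D_c ≈ 3.98 mg/L; min DO ≈ 5.33 mg/L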